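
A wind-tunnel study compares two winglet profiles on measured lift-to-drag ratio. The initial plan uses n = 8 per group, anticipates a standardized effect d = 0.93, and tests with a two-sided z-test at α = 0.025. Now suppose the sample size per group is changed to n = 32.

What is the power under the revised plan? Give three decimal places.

With n = 32 per group: δ = d·√(n/2) = 0.93 × √(32/2) = 3.7200. Critical value z_{0.0125} = 2.241.
Revised power = Φ(δ − 2.241) + Φ(−δ − 2.241) = Φ(1.479) + Φ(-5.961) = 0.9304 + 0.0000 = 0.9304.

Power ≈ 0.930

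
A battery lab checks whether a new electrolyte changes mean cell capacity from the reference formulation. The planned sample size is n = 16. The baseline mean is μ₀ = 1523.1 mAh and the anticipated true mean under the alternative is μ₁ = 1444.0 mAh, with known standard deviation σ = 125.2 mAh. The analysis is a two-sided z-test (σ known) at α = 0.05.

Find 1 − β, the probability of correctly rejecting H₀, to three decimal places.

Standardized effect: d = |μ₁ − μ₀| / σ = |1444.0 − 1523.1| / 125.2 = 0.6318
Noncentrality parameter: λ = d·√n = 0.6318 × √16 = 2.5272
Two-sided α = 0.05 → critical value z_{0.025} = 1.960.
Power = Φ(λ − 1.960) + Φ(−λ − 1.960) = Φ(0.567) + Φ(-4.487) = 0.7147 + 0.0000 = 0.7147.

Power ≈ 0.715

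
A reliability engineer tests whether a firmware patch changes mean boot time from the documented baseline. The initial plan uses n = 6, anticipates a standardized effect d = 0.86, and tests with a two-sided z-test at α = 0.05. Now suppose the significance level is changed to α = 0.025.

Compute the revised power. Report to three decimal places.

δ = d·√n = 0.86 × √6 = 2.1066 (unchanged). New critical value: z_{0.0125} = 2.241.
Revised power = Φ(δ − 2.241) + Φ(−δ − 2.241) = Φ(-0.135) + Φ(-4.348) = 0.4464 + 0.0000 = 0.4464.

Power ≈ 0.446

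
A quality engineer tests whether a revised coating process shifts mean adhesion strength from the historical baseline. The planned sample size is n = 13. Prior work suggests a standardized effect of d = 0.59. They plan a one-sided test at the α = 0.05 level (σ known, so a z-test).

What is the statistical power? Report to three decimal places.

Noncentrality parameter: δ = d·√n = 0.59 × √13 = 2.1273
Critical value for a one-sided test at α = 0.05: z_α = 1.645.
Power = Φ(δ − 1.645) = Φ(0.482) = 0.6852.

Power ≈ 0.685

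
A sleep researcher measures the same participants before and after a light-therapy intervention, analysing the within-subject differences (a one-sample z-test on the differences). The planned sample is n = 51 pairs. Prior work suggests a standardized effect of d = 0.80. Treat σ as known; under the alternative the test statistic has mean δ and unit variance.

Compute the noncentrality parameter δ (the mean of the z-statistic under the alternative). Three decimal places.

The noncentrality parameter scales effect size by the design's sample-size factor: δ = d·√n = 0.80 × √51 = 5.7131

δ ≈ 5.713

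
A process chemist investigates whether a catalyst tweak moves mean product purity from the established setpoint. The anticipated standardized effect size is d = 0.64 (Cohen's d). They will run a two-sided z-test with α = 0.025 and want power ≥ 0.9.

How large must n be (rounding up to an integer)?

n = 31

Set Φ(δ − 2.241) = 0.9; then δ − 2.241 = Φ⁻¹(0.9) = 1.282, giving δ = 3.523.
(Ignoring the negligible lower-tail rejection probability gives the usual closed-form inversion.)
δ = d·√n ⇒ n = (δ/d)² = (3.523 / 0.64)² = 30.30.
Round up to the next whole unit.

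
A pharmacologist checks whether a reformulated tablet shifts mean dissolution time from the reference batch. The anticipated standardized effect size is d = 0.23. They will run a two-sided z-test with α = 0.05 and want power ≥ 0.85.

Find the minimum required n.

For power 0.85 need Φ(δ − z_{0.025}) = 0.85, so δ = z_{0.025} + z_{0.15} = 1.960 + 1.036 = 2.996.
(The Φ(−δ − z_{α/2}) term is vanishingly small for δ > 0 and is dropped in the standard sample-size formula.)
δ = d·√n ⇒ n = (δ/d)² = (2.996 / 0.23)² = 169.72.
Rounding up, n = 170.

n = 170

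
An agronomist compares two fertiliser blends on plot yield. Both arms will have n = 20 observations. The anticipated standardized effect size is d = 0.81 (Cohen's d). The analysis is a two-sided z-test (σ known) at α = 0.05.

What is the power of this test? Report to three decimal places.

Power ≈ 0.726

Noncentrality parameter: δ = d·√(n/2) = 0.81 × √(20/2) = 2.5614
Critical value for a two-sided test at α = 0.05: z_{α/2} = 1.960.
Power = Φ(δ − 1.960) + Φ(−δ − 1.960) = Φ(0.601) + Φ(-4.521) = 0.7262 + 0.0000 = 0.7262.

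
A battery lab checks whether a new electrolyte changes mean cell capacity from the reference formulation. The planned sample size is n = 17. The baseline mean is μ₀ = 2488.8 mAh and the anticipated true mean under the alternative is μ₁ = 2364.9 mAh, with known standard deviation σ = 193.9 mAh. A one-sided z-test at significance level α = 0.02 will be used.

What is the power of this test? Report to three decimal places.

Standardized effect: d = |μ₁ − μ₀| / σ = |2364.9 − 2488.8| / 193.9 = 0.6390
Noncentrality parameter: δ = d·√n = 0.6390 × √17 = 2.6346
One-sided α = 0.02 → critical value z_{0.02} = 2.054.
Power = Φ(δ − 2.054) = Φ(0.581) = 0.7193.

Power ≈ 0.719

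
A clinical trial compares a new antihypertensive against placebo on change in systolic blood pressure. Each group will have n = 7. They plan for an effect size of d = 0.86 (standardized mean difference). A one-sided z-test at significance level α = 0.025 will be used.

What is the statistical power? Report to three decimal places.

Power ≈ 0.363

Noncentrality parameter: δ = d·√(n/2) = 0.86 × √(7/2) = 1.6089
Critical value for a one-sided test at α = 0.025: z_α = 1.960.
Power = P(Z > 1.960 − δ) = Φ(-0.351) = 0.3628.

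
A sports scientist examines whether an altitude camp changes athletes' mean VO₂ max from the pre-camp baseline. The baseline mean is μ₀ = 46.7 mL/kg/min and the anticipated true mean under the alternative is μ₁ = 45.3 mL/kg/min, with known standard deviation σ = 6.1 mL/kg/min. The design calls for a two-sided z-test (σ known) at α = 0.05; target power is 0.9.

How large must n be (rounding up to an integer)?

n = 200

Standardized effect: d = |μ₁ − μ₀| / σ = |45.3 − 46.7| / 6.1 = 0.2295
For power 0.9 need Φ(δ − z_{0.025}) = 0.9, so δ = z_{0.025} + z_{0.10} = 1.960 + 1.282 = 3.242.
(For δ > 0 the lower-tail rejection region contributes negligibly to power, so the one-term inversion is standard.)
δ = d·√n ⇒ n = (δ/d)² = (3.242 / 0.2295)² = 199.48.
Round up to the next whole unit.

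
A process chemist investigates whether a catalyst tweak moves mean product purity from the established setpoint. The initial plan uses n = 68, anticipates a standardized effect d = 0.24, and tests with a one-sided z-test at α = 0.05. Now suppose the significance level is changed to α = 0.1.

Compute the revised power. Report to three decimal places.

Power ≈ 0.757

δ = d·√n = 0.24 × √68 = 1.9791 (unchanged). New critical value: z_{0.1} = 1.282.
Revised power = P(Z > 1.282 − δ) = Φ(0.698) = 0.7573.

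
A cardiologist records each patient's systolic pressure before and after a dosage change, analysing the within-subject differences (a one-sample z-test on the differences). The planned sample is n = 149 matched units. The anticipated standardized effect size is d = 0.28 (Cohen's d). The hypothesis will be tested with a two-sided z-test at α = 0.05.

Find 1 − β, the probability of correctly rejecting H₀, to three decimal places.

Power ≈ 0.928

Noncentrality parameter: λ = d·√n = 0.28 × √149 = 3.4178
Critical value for a two-sided test at α = 0.05: z_{α/2} = 1.960.
Power = Φ(λ − 1.960) + Φ(−λ − 1.960) = Φ(1.458) + Φ(-5.378) = 0.9276 + 0.0000 = 0.9276.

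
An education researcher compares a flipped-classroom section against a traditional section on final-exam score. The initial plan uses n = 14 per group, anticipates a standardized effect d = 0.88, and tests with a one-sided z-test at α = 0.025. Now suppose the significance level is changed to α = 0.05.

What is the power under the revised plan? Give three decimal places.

δ = d·√(n/2) = 0.88 × √(14/2) = 2.3283 (unchanged). New critical value: z_{0.05} = 1.645.
Revised power = P(Z > 1.645 − δ) = Φ(0.683) = 0.7528.

Power ≈ 0.753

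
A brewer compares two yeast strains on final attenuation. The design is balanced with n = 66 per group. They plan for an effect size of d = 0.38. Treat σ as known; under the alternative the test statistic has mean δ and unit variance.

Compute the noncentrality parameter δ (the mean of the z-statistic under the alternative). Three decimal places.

The noncentrality parameter scales effect size by the design's sample-size factor: δ = d·√(n/2) = 0.38 × √(66/2) = 2.1829

δ ≈ 2.183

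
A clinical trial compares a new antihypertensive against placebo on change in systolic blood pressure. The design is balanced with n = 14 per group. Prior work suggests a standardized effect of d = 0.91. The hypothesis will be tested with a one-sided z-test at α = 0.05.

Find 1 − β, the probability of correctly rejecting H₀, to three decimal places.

Power ≈ 0.777

Noncentrality parameter: δ = d·√(n/2) = 0.91 × √(14/2) = 2.4076
One-sided α = 0.05 → critical value z_{0.05} = 1.645.
Power = Φ(δ − 1.645) = Φ(0.763) = 0.7772.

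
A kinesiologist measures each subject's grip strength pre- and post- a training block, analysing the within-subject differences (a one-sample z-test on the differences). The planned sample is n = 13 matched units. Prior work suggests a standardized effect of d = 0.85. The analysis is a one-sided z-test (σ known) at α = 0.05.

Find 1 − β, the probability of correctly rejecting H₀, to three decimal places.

Noncentrality parameter: δ = d·√n = 0.85 × √13 = 3.0647
Critical value for a one-sided test at α = 0.05: z_α = 1.645.
Power = P(Z > 1.645 − δ) = Φ(1.420) = 0.9222.

Power ≈ 0.922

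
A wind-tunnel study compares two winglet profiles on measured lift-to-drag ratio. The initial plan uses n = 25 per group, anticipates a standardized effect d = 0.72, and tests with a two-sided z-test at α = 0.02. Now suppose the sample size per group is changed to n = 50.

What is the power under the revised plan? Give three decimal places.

Power ≈ 0.899

With n = 50 per group: δ = d·√(n/2) = 0.72 × √(50/2) = 3.6000. Critical value z_{0.01} = 2.326.
Revised power = Φ(δ − 2.326) + Φ(−δ − 2.326) = Φ(1.274) + Φ(-5.926) = 0.8986 + 0.0000 = 0.8986.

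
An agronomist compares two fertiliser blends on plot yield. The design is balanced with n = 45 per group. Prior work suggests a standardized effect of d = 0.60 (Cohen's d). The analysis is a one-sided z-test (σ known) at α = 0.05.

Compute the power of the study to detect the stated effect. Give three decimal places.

Power ≈ 0.885

Noncentrality parameter: δ = d·√(n/2) = 0.60 × √(45/2) = 2.8460
Critical value for a one-sided test at α = 0.05: z_α = 1.645.
Power = P(Z > 1.645 − δ) = Φ(1.201) = 0.8852.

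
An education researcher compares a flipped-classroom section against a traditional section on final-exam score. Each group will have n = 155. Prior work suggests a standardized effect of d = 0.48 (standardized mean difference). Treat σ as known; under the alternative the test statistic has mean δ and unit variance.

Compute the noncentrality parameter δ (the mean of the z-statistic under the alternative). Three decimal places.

The noncentrality parameter scales effect size by the design's sample-size factor: δ = d·√(n/2) = 0.48 × √(155/2) = 4.2256

δ ≈ 4.226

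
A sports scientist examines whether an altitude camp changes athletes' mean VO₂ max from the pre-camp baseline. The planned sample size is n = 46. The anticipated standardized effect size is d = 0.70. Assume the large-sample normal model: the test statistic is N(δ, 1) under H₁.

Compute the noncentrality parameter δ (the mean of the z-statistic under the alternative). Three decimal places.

The noncentrality parameter scales effect size by the design's sample-size factor: δ = d·√n = 0.70 × √46 = 4.7476

δ ≈ 4.748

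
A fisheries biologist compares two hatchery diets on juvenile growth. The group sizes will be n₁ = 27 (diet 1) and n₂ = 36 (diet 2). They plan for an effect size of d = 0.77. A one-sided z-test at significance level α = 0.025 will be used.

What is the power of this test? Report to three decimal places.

Power ≈ 0.856

Noncentrality parameter: δ = d / √(1/n₁ + 1/n₂) = 0.77 / √(1/27 + 1/36) = 3.0245
One-sided α = 0.025 → critical value z_{0.025} = 1.960.
Power = P(Z > 1.960 − δ) = Φ(1.065) = 0.8565.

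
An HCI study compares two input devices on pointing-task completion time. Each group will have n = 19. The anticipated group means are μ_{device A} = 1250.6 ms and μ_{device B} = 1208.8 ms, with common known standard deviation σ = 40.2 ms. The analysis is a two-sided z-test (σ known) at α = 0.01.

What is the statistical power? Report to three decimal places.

Standardized effect: d = |μ_{device A} − μ_{device B}| / σ = |1250.6 − 1208.8| / 40.2 = 1.0398
Noncentrality parameter: δ = d·√(n/2) = 1.0398 × √(19/2) = 3.2049
Critical value for a two-sided test at α = 0.01: z_{α/2} = 2.576.
Power = Φ(δ − 2.576) + Φ(−δ − 2.576) = Φ(0.629) + Φ(-5.781) = 0.7353 + 0.0000 = 0.7353.

Power ≈ 0.735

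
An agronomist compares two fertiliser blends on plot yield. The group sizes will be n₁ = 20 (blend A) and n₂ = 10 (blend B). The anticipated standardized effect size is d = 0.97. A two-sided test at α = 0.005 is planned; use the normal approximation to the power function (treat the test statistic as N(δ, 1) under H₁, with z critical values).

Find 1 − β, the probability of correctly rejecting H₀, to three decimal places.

Noncentrality parameter: δ = d / √(1/n₁ + 1/n₂) = 0.97 / √(1/20 + 1/10) = 2.5045
Critical value for a two-sided test at α = 0.005: z_{α/2} = 2.807.
Power = Φ(δ − 2.807) + Φ(−δ − 2.807) = Φ(-0.303) + Φ(-5.312) = 0.3811 + 0.0000 = 0.3811.

Power ≈ 0.381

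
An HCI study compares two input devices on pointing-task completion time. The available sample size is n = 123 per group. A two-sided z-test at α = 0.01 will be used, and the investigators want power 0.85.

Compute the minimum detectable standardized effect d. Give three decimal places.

d ≈ 0.461

Need Φ(δ − 2.576) = 0.85, so δ = 2.576 + 1.036 = 3.612.
(The second rejection-region term Φ(−δ − z_{α/2}) is negligible and dropped.)
δ = d·√(n/2) ⇒ d = δ/√(n/2) = 3.612/√(123/2) = 0.4606.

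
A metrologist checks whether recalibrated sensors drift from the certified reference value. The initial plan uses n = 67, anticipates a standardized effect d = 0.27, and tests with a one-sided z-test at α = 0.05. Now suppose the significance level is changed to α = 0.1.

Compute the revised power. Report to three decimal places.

Power ≈ 0.823

δ = d·√n = 0.27 × √67 = 2.2100 (unchanged). New critical value: z_{0.1} = 1.282.
Revised power = Φ(δ − 1.282) = Φ(0.928) = 0.8234.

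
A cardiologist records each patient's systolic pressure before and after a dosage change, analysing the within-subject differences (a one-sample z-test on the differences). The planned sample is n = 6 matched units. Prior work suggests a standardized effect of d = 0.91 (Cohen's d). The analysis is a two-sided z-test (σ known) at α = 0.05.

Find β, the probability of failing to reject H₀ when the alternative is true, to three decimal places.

Noncentrality parameter: δ = d·√n = 0.91 × √6 = 2.2290
Two-sided α = 0.05 → critical value z_{0.025} = 1.960.
Power = Φ(δ − 1.960) + Φ(−δ − 1.960) = Φ(0.269) + Φ(-4.189) = 0.6061 + 0.0000 = 0.6061.
Type II error: β = 1 − power = 1 − 0.6061 = 0.3939.

β ≈ 0.394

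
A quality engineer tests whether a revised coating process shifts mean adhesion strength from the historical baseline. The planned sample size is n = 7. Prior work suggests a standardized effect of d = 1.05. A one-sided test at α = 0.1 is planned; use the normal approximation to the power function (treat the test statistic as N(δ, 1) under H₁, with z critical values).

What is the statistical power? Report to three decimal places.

Power ≈ 0.933

Noncentrality parameter: δ = d·√n = 1.05 × √7 = 2.7780
One-sided α = 0.1 → critical value z_{0.1} = 1.282.
Power = Φ(δ − 1.282) = Φ(1.496) = 0.9327.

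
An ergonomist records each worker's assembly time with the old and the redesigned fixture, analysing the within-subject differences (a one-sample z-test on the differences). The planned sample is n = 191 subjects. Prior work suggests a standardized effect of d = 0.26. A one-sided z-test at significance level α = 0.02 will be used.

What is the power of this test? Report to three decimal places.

Power ≈ 0.938

Noncentrality parameter: δ = d·√n = 0.26 × √191 = 3.5933
Critical value for a one-sided test at α = 0.02: z_α = 2.054.
Power = P(Z > 2.054 − δ) = Φ(1.540) = 0.9382.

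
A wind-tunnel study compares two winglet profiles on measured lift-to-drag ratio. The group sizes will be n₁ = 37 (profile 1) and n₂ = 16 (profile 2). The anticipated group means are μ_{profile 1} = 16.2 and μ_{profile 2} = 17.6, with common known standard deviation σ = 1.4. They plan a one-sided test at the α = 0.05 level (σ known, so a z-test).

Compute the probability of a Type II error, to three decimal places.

Standardized effect: d = |μ_{profile 1} − μ_{profile 2}| / σ = |16.2 − 17.6| / 1.4 = 1.0000
Noncentrality parameter: δ = d / √(1/n₁ + 1/n₂) = 1.0000 / √(1/37 + 1/16) = 3.3421
Critical value for a one-sided test at α = 0.05: z_α = 1.645.
Power = Φ(δ − 1.645) = Φ(1.697) = 0.9552.
Type II error: β = 1 − power = 1 − 0.9552 = 0.0448.

β ≈ 0.045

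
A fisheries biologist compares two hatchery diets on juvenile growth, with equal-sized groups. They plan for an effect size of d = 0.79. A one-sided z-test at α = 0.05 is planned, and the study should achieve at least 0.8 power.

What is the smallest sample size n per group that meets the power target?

Set Φ(δ − 1.645) = 0.8; then δ − 1.645 = Φ⁻¹(0.8) = 0.842, giving δ = 2.486.
δ = d·√(n/2) ⇒ n = 2(δ/d)² = 2 × (2.486 / 0.79)² = 19.81.
Round up to the next whole unit.

n = 20 per group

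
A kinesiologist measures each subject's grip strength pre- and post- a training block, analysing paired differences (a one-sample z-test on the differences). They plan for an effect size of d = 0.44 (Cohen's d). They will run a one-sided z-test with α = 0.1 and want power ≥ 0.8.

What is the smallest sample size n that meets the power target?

Set Φ(δ − 1.282) = 0.8; then δ − 1.282 = Φ⁻¹(0.8) = 0.842, giving δ = 2.123.
δ = d·√n ⇒ n = (δ/d)² = (2.123 / 0.44)² = 23.28.
Round up to the next whole unit.

n = 24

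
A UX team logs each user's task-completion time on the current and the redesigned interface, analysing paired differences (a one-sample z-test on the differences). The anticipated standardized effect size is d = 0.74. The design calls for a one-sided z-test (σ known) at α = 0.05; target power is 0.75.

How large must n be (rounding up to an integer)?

n = 10

For power 0.75 need Φ(δ − z_{0.05}) = 0.75, so δ = z_{0.05} + z_{0.25} = 1.645 + 0.674 = 2.319.
δ = d·√n ⇒ n = (δ/d)² = (2.319 / 0.74)² = 9.82.
Rounding up, n = 10.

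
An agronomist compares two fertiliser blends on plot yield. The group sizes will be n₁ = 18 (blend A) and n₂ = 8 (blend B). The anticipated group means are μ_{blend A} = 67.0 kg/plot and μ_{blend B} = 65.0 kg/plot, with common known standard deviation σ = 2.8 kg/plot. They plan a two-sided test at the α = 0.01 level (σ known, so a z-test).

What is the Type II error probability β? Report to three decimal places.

β ≈ 0.815

Standardized effect: d = |μ_{blend A} − μ_{blend B}| / σ = |67.0 − 65.0| / 2.8 = 0.7143
Noncentrality parameter: δ = d / √(1/n₁ + 1/n₂) = 0.7143 / √(1/18 + 1/8) = 1.6810
Two-sided α = 0.01 → critical value z_{0.005} = 2.576.
Power = Φ(δ − 2.576) + Φ(−δ − 2.576) = Φ(-0.895) + Φ(-4.257) = 0.1854 + 0.0000 = 0.1854.
Type II error: β = 1 − power = 1 − 0.1854 = 0.8146.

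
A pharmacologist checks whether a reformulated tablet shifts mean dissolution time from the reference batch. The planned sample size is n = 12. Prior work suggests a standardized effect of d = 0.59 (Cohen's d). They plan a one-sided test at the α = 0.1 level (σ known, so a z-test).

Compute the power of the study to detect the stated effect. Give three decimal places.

Power ≈ 0.777

Noncentrality parameter: δ = d·√n = 0.59 × √12 = 2.0438
Critical value for a one-sided test at α = 0.1: z_α = 1.282.
Power = Φ(δ − 1.282) = Φ(0.762) = 0.7771.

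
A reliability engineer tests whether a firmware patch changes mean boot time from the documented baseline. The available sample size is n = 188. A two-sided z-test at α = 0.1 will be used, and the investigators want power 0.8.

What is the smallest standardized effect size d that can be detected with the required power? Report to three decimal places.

Need Φ(δ − 1.645) = 0.8, so δ = 1.645 + 0.842 = 2.486.
(Lower-tail contribution to power is negligible for δ > 0.)
δ = d·√n ⇒ d = δ/√n = 2.486/√188 = 0.1813.

d ≈ 0.181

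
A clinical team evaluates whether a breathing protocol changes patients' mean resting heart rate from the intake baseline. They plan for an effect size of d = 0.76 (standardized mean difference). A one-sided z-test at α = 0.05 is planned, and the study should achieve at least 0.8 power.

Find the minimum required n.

Set Φ(δ − 1.645) = 0.8; then δ − 1.645 = Φ⁻¹(0.8) = 0.842, giving δ = 2.486.
δ = d·√n ⇒ n = (δ/d)² = (2.486 / 0.76)² = 10.70.
Rounding up, n = 11.

n = 11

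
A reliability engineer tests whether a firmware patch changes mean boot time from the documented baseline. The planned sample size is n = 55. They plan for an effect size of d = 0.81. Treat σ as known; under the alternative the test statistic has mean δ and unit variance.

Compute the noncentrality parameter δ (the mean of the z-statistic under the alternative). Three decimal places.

δ = d·√n = 0.81 × √55 = 6.0071

δ ≈ 6.007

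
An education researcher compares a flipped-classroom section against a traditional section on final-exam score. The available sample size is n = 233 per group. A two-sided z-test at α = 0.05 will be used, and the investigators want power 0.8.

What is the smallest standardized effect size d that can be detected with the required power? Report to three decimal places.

Need Φ(δ − 1.960) = 0.8, so δ = 1.960 + 0.842 = 2.802.
(Lower-tail contribution to power is negligible for δ > 0.)
δ = d·√(n/2) ⇒ d = δ/√(n/2) = 2.802/√(233/2) = 0.2596.

d ≈ 0.260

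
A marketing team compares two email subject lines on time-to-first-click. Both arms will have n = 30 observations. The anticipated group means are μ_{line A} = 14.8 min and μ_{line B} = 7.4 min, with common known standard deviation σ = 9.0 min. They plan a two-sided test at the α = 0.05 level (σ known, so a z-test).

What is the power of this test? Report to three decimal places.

Standardized effect: d = |μ_{line A} − μ_{line B}| / σ = |14.8 − 7.4| / 9.0 = 0.8222
Noncentrality parameter: δ = d·√(n/2) = 0.8222 × √(30/2) = 3.1845
Two-sided α = 0.05 → critical value z_{0.025} = 1.960.
Power = Φ(δ − 1.960) + Φ(−δ − 1.960) = Φ(1.224) + Φ(-5.144) = 0.8896 + 0.0000 = 0.8896.

Power ≈ 0.890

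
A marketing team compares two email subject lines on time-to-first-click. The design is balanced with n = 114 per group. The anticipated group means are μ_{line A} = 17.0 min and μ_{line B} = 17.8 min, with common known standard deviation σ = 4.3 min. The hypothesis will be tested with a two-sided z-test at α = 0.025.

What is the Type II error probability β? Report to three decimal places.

β ≈ 0.799

Standardized effect: d = |μ_{line A} − μ_{line B}| / σ = |17.0 − 17.8| / 4.3 = 0.1860
Noncentrality parameter: δ = d·√(n/2) = 0.1860 × √(114/2) = 1.4046
Critical value for a two-sided test at α = 0.025: z_{α/2} = 2.241.
Power = Φ(δ − 2.241) + Φ(−δ − 2.241) = Φ(-0.837) + Φ(-3.646) = 0.2014 + 0.0001 = 0.2015.
Type II error: β = 1 − power = 1 − 0.2015 = 0.7985.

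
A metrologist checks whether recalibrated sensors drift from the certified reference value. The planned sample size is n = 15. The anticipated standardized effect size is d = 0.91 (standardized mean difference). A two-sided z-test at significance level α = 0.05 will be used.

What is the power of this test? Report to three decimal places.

Power ≈ 0.941

Noncentrality parameter: δ = d·√n = 0.91 × √15 = 3.5244
Two-sided α = 0.05 → critical value z_{0.025} = 1.960.
Power = Φ(δ − 1.960) + Φ(−δ − 1.960) = Φ(1.564) + Φ(-5.484) = 0.9411 + 0.0000 = 0.9411.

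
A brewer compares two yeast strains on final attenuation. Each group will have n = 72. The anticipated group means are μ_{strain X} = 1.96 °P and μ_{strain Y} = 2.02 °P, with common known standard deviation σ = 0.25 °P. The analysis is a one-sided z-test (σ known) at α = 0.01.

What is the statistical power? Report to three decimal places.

Power ≈ 0.188

Standardized effect: d = |μ_{strain X} − μ_{strain Y}| / σ = |1.96 − 2.02| / 0.25 = 0.2400
Noncentrality parameter: δ = d·√(n/2) = 0.2400 × √(72/2) = 1.4400
One-sided α = 0.01 → critical value z_{0.01} = 2.326.
Power = P(Z > 2.326 − δ) = Φ(-0.886) = 0.1877.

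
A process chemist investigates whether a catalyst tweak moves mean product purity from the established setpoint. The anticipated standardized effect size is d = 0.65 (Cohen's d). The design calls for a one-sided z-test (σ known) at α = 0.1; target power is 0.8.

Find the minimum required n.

For power 0.8 need Φ(δ − z_{0.1}) = 0.8, so δ = z_{0.1} + z_{0.20} = 1.282 + 0.842 = 2.123.
δ = d·√n ⇒ n = (δ/d)² = (2.123 / 0.65)² = 10.67.
Round up to the next whole unit.

n = 11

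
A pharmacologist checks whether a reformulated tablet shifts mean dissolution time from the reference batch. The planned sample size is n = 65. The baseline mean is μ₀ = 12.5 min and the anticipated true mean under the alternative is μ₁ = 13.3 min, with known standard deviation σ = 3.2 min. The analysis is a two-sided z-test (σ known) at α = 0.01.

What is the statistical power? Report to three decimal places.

Standardized effect: d = |μ₁ − μ₀| / σ = |13.3 − 12.5| / 3.2 = 0.2500
Noncentrality parameter: δ = d·√n = 0.2500 × √65 = 2.0156
Two-sided α = 0.01 → critical value z_{0.005} = 2.576.
Power = Φ(δ − 2.576) + Φ(−δ − 2.576) = Φ(-0.560) + Φ(-4.591) = 0.2876 + 0.0000 = 0.2877.

Power ≈ 0.288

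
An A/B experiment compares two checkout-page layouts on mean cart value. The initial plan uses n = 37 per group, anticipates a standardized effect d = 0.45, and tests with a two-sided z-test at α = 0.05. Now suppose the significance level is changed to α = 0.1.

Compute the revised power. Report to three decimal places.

Power ≈ 0.615

δ = d·√(n/2) = 0.45 × √(37/2) = 1.9355 (unchanged). New critical value: z_{0.05} = 1.645.
Revised power = Φ(δ − 1.645) + Φ(−δ − 1.645) = Φ(0.291) + Φ(-3.580) = 0.6143 + 0.0002 = 0.6145.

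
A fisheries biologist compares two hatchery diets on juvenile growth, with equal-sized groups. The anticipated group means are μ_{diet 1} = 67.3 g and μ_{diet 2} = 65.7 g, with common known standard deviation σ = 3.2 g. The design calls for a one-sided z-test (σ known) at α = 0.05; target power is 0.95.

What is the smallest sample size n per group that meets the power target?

n = 87 per group

Standardized effect: d = |μ_{diet 1} − μ_{diet 2}| / σ = |67.3 − 65.7| / 3.2 = 0.5000
Set Φ(δ − 1.645) = 0.95; then δ − 1.645 = Φ⁻¹(0.95) = 1.645, giving δ = 3.290.
δ = d·√(n/2) ⇒ n = 2(δ/d)² = 2 × (3.290 / 0.5000)² = 86.58.
Rounding up, n = 87 per group.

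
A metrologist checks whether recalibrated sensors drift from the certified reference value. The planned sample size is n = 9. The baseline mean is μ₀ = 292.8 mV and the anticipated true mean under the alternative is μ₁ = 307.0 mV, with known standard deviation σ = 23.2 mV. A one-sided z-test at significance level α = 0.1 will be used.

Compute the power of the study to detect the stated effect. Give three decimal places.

Standardized effect: d = |μ₁ − μ₀| / σ = |307.0 − 292.8| / 23.2 = 0.6121
Noncentrality parameter: δ = d·√n = 0.6121 × √9 = 1.8362
One-sided α = 0.1 → critical value z_{0.1} = 1.282.
Power = P(Z > 1.282 − δ) = Φ(0.555) = 0.7104.

Power ≈ 0.710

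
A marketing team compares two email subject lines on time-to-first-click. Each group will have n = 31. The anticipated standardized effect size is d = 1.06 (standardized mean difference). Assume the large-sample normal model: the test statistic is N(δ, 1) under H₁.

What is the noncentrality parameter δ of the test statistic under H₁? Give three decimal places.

δ = d·√(n/2) = 1.06 × √(31/2) = 4.1732

δ ≈ 4.173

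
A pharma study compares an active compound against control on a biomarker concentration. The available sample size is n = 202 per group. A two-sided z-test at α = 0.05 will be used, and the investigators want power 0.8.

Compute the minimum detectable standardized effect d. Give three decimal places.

d ≈ 0.279

Required noncentrality: δ = z_{0.025} + z_{0.20} = 1.960 + 0.842 = 2.802.
(The second rejection-region term Φ(−δ − z_{α/2}) is negligible and dropped.)
δ = d·√(n/2) ⇒ d = δ/√(n/2) = 2.802/√(202/2) = 0.2788.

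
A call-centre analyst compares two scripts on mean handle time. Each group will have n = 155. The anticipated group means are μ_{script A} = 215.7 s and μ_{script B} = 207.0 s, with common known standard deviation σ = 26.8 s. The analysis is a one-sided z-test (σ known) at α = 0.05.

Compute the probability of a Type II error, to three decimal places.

Standardized effect: d = |μ_{script A} − μ_{script B}| / σ = |215.7 − 207.0| / 26.8 = 0.3246
Noncentrality parameter: λ = d·√(n/2) = 0.3246 × √(155/2) = 2.8578
One-sided α = 0.05 → critical value z_{0.05} = 1.645.
Power = Φ(λ − 1.645) = Φ(1.213) = 0.8874.
Type II error: β = 1 − power = 1 − 0.8874 = 0.1126.

β ≈ 0.113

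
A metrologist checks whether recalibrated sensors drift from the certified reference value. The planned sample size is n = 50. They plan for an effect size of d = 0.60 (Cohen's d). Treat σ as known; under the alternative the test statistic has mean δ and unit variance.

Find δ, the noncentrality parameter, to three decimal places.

δ ≈ 4.243

δ = d·√n = 0.60 × √50 = 4.2426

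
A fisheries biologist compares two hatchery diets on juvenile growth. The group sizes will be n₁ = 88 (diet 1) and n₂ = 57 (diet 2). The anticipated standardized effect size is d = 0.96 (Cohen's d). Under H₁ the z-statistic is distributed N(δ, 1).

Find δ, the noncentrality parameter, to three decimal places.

The noncentrality parameter scales effect size by the design's sample-size factor: δ = d / √(1/n₁ + 1/n₂) = 0.96 / √(1/88 + 1/57) = 5.6463

δ ≈ 5.646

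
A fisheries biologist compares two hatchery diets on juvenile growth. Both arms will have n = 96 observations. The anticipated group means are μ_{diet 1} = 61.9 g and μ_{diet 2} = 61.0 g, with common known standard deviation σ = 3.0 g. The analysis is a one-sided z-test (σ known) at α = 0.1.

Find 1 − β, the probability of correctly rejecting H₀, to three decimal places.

Standardized effect: d = |μ_{diet 1} − μ_{diet 2}| / σ = |61.9 − 61.0| / 3.0 = 0.3000
Noncentrality parameter: δ = d·√(n/2) = 0.3000 × √(96/2) = 2.0785
One-sided α = 0.1 → critical value z_{0.1} = 1.282.
Power = P(Z > 1.282 − δ) = Φ(0.797) = 0.7872.

Power ≈ 0.787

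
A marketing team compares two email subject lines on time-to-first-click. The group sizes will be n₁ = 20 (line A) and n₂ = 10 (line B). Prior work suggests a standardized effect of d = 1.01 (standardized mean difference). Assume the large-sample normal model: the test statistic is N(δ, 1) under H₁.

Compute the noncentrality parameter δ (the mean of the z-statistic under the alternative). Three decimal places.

The noncentrality parameter scales effect size by the design's sample-size factor: δ = d / √(1/n₁ + 1/n₂) = 1.01 / √(1/20 + 1/10) = 2.6078

δ ≈ 2.608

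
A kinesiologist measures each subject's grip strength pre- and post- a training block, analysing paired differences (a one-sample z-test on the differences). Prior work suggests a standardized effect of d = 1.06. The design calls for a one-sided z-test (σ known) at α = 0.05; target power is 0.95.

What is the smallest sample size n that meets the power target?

n = 10

Set Φ(δ − 1.645) = 0.95; then δ − 1.645 = Φ⁻¹(0.95) = 1.645, giving δ = 3.290.
δ = d·√n ⇒ n = (δ/d)² = (3.290 / 1.06)² = 9.63.
Round up to the next whole unit.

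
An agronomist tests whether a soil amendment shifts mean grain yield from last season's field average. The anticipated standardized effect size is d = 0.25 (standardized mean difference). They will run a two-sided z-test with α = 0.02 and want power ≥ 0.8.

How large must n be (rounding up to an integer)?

For power 0.8 need Φ(δ − z_{0.01}) = 0.8, so δ = z_{0.01} + z_{0.20} = 2.326 + 0.842 = 3.168.
(For δ > 0 the lower-tail rejection region contributes negligibly to power, so the one-term inversion is standard.)
δ = d·√n ⇒ n = (δ/d)² = (3.168 / 0.25)² = 160.58.
Rounding up, n = 161.

n = 161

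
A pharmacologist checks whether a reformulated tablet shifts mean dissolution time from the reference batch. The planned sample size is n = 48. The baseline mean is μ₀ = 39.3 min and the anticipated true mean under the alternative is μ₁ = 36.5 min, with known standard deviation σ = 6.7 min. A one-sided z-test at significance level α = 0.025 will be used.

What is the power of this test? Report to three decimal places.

Power ≈ 0.825

Standardized effect: d = |μ₁ − μ₀| / σ = |36.5 − 39.3| / 6.7 = 0.4179
Noncentrality parameter: δ = d·√n = 0.4179 × √48 = 2.8954
Critical value for a one-sided test at α = 0.025: z_α = 1.960.
Power = Φ(δ − 1.960) = Φ(0.935) = 0.8252.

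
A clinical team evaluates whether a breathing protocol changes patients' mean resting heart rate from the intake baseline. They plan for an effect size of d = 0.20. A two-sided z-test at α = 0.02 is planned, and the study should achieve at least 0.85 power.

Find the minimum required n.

Set Φ(δ − 2.326) = 0.85; then δ − 2.326 = Φ⁻¹(0.85) = 1.036, giving δ = 3.363.
(The Φ(−δ − z_{α/2}) term is vanishingly small for δ > 0 and is dropped in the standard sample-size formula.)
δ = d·√n ⇒ n = (δ/d)² = (3.363 / 0.20)² = 282.71.
Round up to the next whole unit.

n = 283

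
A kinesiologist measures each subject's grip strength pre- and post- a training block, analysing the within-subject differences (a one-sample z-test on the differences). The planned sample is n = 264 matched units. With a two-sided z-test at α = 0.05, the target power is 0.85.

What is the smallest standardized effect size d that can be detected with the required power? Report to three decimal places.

d ≈ 0.184

Required noncentrality: δ = z_{0.025} + z_{0.15} = 1.960 + 1.036 = 2.996.
(Lower-tail contribution to power is negligible for δ > 0.)
δ = d·√n ⇒ d = δ/√n = 2.996/√264 = 0.1844.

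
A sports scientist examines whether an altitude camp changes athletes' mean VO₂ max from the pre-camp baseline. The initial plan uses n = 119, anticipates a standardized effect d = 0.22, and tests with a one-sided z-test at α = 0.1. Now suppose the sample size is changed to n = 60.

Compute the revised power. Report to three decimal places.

With n = 60: δ = d·√n = 0.22 × √60 = 1.7041. Critical value z_{0.1} = 1.282.
Revised power = P(Z > 1.282 − δ) = Φ(0.423) = 0.6637.

Power ≈ 0.664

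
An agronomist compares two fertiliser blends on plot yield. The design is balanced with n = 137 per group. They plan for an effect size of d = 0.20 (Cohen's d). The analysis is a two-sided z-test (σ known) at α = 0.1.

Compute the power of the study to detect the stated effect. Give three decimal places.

Noncentrality parameter: δ = d·√(n/2) = 0.20 × √(137/2) = 1.6553
Critical value for a two-sided test at α = 0.1: z_{α/2} = 1.645.
Power = Φ(δ − 1.645) + Φ(−δ − 1.645) = Φ(0.010) + Φ(-3.300) = 0.5042 + 0.0005 = 0.5046.

Power ≈ 0.505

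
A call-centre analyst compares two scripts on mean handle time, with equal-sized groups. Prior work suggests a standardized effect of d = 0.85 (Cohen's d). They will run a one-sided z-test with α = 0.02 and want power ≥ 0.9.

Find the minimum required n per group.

n = 31 per group

For power 0.9 need Φ(δ − z_{0.02}) = 0.9, so δ = z_{0.02} + z_{0.10} = 2.054 + 1.282 = 3.335.
δ = d·√(n/2) ⇒ n = 2(δ/d)² = 2 × (3.335 / 0.85)² = 30.79.
Rounding up, n = 31 per group.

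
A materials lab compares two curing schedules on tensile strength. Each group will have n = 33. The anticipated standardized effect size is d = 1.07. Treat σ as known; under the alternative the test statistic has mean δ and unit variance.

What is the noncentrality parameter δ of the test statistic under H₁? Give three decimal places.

δ ≈ 4.346

The noncentrality parameter scales effect size by the design's sample-size factor: δ = d·√(n/2) = 1.07 × √(33/2) = 4.3464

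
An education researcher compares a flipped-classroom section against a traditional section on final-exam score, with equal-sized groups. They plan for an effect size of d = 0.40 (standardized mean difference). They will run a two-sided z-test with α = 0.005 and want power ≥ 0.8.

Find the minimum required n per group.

n = 167 per group

Set Φ(δ − 2.807) = 0.8; then δ − 2.807 = Φ⁻¹(0.8) = 0.842, giving δ = 3.649.
(The Φ(−δ − z_{α/2}) term is vanishingly small for δ > 0 and is dropped in the standard sample-size formula.)
δ = d·√(n/2) ⇒ n = 2(δ/d)² = 2 × (3.649 / 0.40)² = 166.41.
Rounding up, n = 167 per group.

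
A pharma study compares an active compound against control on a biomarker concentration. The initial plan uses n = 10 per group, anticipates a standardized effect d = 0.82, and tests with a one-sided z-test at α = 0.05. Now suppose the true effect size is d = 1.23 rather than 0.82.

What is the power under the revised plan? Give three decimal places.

With d = 1.23: δ = d·√(n/2) = 1.23 × √(10/2) = 2.7504. Critical value z_{0.05} = 1.645.
Revised power = Φ(δ − 1.645) = Φ(1.106) = 0.8655.

Power ≈ 0.866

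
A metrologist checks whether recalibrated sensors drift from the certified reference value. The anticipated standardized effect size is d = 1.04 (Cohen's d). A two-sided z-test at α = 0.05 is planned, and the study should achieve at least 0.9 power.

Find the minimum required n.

Set Φ(δ − 1.960) = 0.9; then δ − 1.960 = Φ⁻¹(0.9) = 1.282, giving δ = 3.242.
(For δ > 0 the lower-tail rejection region contributes negligibly to power, so the one-term inversion is standard.)
δ = d·√n ⇒ n = (δ/d)² = (3.242 / 1.04)² = 9.71.
Rounding up, n = 10.

n = 10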